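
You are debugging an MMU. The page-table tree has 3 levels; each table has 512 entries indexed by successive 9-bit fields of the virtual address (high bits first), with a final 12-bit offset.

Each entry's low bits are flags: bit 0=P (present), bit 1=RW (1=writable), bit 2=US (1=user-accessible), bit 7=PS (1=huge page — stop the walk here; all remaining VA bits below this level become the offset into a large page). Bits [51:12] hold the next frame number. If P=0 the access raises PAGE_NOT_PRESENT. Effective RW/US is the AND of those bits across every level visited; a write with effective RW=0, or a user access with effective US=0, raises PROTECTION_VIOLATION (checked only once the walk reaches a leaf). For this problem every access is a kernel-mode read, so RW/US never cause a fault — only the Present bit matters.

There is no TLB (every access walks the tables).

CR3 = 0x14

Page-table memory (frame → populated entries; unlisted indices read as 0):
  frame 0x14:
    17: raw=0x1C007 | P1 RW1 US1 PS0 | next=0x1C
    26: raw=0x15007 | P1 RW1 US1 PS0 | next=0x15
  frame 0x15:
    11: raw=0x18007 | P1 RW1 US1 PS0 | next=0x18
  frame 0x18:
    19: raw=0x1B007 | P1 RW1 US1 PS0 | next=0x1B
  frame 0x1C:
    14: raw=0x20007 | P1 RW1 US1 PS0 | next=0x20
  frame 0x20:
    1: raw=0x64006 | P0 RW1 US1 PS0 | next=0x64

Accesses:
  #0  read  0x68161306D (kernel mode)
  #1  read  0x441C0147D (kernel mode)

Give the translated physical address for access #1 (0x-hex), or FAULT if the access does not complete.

Trace:
#0 VA=0x68161306D (r,kernel):
  lvl0: tbl 0x14, slot 26 ⇒ 0x15007 (P1/RW1/US1/PS0)
  lvl1: tbl 0x15, slot 11 ⇒ 0x18007 (P1/RW1/US1/PS0)
  lvl2: tbl 0x18, slot 19 ⇒ 0x1B007 (P1/RW1/US1/PS0)
  ⇒ phys 0x1B06D  [3 reads]
#1 VA=0x441C0147D (r,kernel):
  lvl0: tbl 0x14, slot 17 ⇒ 0x1C007 (P1/RW1/US1/PS0)
  lvl1: tbl 0x1C, slot 14 ⇒ 0x20007 (P1/RW1/US1/PS0)
  lvl2: tbl 0x20, slot 1 ⇒ 0x64006 (P0/RW1/US1/PS0)
  ✗ PAGE_NOT_PRESENT  [3 reads]

Access #1 PA: FAULT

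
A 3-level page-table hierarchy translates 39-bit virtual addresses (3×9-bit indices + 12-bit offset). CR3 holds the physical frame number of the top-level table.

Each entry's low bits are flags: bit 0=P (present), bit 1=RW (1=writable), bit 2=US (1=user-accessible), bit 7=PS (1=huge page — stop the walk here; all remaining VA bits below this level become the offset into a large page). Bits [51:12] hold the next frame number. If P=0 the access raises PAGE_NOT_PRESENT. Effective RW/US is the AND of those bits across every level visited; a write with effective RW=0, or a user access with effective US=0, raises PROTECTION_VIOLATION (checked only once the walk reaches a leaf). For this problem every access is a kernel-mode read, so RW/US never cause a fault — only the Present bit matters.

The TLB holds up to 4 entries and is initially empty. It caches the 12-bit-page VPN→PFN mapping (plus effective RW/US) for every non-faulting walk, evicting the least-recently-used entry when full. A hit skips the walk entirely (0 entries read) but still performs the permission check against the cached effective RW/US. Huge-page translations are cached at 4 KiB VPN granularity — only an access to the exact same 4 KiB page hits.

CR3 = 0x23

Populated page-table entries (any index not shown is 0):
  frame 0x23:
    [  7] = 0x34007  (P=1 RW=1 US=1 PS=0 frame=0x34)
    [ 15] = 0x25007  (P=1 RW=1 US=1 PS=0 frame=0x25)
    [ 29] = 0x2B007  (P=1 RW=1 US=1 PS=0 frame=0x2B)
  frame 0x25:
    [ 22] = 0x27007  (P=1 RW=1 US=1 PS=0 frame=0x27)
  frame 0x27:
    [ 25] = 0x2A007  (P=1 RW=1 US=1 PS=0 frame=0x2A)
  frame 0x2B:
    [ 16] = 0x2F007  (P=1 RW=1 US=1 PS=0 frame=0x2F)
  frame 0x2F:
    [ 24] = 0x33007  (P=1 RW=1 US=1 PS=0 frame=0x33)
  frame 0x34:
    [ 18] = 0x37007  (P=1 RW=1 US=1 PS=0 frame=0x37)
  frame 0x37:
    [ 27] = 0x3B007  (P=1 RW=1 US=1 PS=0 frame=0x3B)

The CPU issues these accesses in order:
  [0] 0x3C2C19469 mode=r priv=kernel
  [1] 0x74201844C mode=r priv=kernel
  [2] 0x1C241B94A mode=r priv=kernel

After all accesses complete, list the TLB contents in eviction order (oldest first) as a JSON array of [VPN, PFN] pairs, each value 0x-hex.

Walk each access:
#0 VA=0x3C2C19469 (r,kernel):
  [0] read 0x23 idx=15: raw=0x25007 flags P=1 W=1 U=1 S=0
  [1] read 0x25 idx=22: raw=0x27007 flags P=1 W=1 U=1 S=0
  [2] read 0x27 idx=25: raw=0x2A007 flags P=1 W=1 U=1 S=0
  ✓ 0x2A469  — 3 lookups
#1 VA=0x74201844C (r,kernel):
  [0] read 0x23 idx=29: raw=0x2B007 flags P=1 W=1 U=1 S=0
  [1] read 0x2B idx=16: raw=0x2F007 flags P=1 W=1 U=1 S=0
  [2] read 0x2F idx=24: raw=0x33007 flags P=1 W=1 U=1 S=0
  ✓ 0x3344C  — 3 lookups
#2 VA=0x1C241B94A (r,kernel):
  [0] read 0x23 idx=7: raw=0x34007 flags P=1 W=1 U=1 S=0
  [1] read 0x34 idx=18: raw=0x37007 flags P=1 W=1 U=1 S=0
  [2] read 0x37 idx=27: raw=0x3B007 flags P=1 W=1 U=1 S=0
  ✓ 0x3B94A  — 3 lookups

TLB: [["0x3C2C19", "0x2A"], ["0x742018", "0x33"], ["0x1C241B", "0x3B"]]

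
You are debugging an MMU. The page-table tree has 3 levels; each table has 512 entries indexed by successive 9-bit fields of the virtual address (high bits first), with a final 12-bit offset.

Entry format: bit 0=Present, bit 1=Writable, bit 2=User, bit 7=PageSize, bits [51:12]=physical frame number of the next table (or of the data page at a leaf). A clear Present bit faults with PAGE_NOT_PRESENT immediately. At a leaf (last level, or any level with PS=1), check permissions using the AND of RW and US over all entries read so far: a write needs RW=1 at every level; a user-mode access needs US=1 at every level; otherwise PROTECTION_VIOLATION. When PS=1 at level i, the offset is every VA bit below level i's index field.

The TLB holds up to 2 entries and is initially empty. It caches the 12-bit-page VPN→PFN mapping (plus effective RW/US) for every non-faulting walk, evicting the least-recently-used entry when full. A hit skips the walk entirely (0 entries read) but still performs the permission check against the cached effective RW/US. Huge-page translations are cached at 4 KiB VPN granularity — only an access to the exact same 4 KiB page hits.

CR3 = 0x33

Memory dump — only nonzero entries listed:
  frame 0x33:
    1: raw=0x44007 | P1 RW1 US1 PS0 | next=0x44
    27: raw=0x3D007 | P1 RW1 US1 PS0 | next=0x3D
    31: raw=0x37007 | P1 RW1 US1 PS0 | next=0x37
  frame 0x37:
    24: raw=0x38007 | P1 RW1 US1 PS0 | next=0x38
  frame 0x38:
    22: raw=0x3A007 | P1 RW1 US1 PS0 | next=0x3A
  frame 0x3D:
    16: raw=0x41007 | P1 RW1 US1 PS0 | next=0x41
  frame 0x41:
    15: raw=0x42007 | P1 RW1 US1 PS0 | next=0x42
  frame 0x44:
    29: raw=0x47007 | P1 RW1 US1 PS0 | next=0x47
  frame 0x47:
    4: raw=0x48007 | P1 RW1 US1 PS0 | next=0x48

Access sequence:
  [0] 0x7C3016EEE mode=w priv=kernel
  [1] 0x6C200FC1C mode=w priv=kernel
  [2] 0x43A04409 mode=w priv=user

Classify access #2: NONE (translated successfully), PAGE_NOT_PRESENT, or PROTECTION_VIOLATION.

Walk each access:
#0 VA=0x7C3016EEE (w,kernel):
  L0 @0x33[31] → 0x37007  P=1,RW=1,US=1,PS=0
  L1 @0x37[24] → 0x38007  P=1,RW=1,US=1,PS=0
  L2 @0x38[22] → 0x3A007  P=1,RW=1,US=1,PS=0
  ✓ 0x3AEEE  — 3 lookups
#1 VA=0x6C200FC1C (w,kernel):
  L0 @0x33[27] → 0x3D007  P=1,RW=1,US=1,PS=0
  L1 @0x3D[16] → 0x41007  P=1,RW=1,US=1,PS=0
  L2 @0x41[15] → 0x42007  P=1,RW=1,US=1,PS=0
  ✓ 0x42C1C  — 3 lookups
#2 VA=0x43A04409 (w,user):
  L0 @0x33[1] → 0x44007  P=1,RW=1,US=1,PS=0
  L1 @0x44[29] → 0x47007  P=1,RW=1,US=1,PS=0
  L2 @0x47[4] → 0x48007  P=1,RW=1,US=1,PS=0
  ✓ 0x48409  — 3 lookups

Access #2 fault: NONE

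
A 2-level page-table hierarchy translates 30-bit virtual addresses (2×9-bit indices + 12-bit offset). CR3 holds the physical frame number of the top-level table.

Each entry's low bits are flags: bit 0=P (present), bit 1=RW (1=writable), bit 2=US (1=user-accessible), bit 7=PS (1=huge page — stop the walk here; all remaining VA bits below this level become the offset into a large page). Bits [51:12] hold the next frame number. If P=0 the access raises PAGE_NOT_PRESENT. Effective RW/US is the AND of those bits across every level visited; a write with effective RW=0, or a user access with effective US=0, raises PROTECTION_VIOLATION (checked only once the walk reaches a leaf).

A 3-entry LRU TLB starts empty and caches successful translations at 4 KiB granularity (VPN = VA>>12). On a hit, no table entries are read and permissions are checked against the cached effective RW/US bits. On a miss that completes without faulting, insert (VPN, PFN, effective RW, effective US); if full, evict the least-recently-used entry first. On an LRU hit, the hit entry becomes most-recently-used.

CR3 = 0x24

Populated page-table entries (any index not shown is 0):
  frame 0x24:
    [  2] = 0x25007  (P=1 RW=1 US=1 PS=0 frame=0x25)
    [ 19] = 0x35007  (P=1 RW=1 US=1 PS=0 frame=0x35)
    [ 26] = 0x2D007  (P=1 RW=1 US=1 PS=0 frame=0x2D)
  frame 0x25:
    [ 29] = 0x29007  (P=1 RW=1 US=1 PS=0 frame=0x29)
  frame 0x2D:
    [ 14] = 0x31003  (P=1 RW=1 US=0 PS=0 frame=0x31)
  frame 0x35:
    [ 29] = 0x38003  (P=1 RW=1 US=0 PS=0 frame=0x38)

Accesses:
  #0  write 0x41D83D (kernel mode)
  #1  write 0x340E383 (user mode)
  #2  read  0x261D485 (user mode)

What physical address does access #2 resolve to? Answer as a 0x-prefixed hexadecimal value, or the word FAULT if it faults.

Trace:
#0 VA=0x41D83D (w,kernel):
  L0: frame=0x24 idx=2 entry=0x25007 [P=1 RW=1 US=1 PS=0]
  L1: frame=0x25 idx=29 entry=0x29007 [P=1 RW=1 US=1 PS=0]
  ✓ 0x2983D  — 2 lookups
#1 VA=0x340E383 (w,user):
  L0: frame=0x24 idx=26 entry=0x2D007 [P=1 RW=1 US=1 PS=0]
  L1: frame=0x2D idx=14 entry=0x31003 [P=1 RW=1 US=0 PS=0]
  → PROTECTION_VIOLATION  (2 entries read)
#2 VA=0x261D485 (r,user):
  L0: frame=0x24 idx=19 entry=0x35007 [P=1 RW=1 US=1 PS=0]
  L1: frame=0x35 idx=29 entry=0x38003 [P=1 RW=1 US=0 PS=0]
  → PROTECTION_VIOLATION  (2 entries read)

Access #2 PA: FAULT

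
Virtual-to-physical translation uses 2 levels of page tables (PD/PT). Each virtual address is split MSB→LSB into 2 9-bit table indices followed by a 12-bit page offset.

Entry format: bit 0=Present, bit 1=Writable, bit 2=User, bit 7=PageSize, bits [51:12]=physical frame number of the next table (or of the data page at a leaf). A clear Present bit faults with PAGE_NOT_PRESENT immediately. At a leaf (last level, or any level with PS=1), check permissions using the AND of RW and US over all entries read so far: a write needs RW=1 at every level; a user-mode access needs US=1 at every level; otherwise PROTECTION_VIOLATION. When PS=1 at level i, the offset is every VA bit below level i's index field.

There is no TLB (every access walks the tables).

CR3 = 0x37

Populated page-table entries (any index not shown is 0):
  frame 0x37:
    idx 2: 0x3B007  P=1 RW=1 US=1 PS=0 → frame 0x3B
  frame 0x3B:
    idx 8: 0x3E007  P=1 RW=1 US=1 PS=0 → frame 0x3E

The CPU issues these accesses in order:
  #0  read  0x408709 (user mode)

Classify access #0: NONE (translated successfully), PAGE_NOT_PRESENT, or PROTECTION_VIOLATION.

Per-access translation:
#0 VA=0x408709 (r,user):
  [0] read 0x37 idx=2: raw=0x3B007 flags P=1 W=1 U=1 S=0
  [1] read 0x3B idx=8: raw=0x3E007 flags P=1 W=1 U=1 S=0
  ✓ 0x3E709  — 2 lookups

Access #0 fault: NONE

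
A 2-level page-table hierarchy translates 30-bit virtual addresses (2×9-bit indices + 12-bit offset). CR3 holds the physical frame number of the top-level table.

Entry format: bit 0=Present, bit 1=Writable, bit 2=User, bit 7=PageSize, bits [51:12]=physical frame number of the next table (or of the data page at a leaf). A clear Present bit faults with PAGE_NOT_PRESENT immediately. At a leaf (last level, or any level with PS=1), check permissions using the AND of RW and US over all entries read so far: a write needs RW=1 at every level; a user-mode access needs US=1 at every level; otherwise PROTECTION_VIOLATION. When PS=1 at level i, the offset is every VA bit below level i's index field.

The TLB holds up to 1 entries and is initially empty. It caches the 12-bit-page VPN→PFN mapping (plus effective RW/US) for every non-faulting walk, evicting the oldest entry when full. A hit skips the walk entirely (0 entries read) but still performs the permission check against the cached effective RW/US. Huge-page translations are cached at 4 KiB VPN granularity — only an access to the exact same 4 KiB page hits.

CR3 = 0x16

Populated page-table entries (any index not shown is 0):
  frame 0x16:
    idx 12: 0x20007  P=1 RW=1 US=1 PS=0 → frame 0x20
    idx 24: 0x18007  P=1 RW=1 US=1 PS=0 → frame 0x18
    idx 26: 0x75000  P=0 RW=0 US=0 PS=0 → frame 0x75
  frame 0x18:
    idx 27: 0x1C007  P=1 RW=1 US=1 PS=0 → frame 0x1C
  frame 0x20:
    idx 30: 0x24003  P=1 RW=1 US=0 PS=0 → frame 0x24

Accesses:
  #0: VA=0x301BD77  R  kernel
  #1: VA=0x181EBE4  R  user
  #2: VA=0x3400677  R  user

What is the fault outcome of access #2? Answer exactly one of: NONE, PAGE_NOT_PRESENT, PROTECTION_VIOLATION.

Per-access translation:
#0 VA=0x301BD77 (r,kernel):
  L0 @0x16[24] → 0x18007  P=1,RW=1,US=1,PS=0
  L1 @0x18[27] → 0x1C007  P=1,RW=1,US=1,PS=0
  → PA=0x1CD77  (2 entries read)
#1 VA=0x181EBE4 (r,user):
  L0 @0x16[12] → 0x20007  P=1,RW=1,US=1,PS=0
  L1 @0x20[30] → 0x24003  P=1,RW=1,US=0,PS=0
  → PROTECTION_VIOLATION  (2 entries read)
#2 VA=0x3400677 (r,user):
  L0 @0x16[26] → 0x75000  P=0,RW=0,US=0,PS=0
  → PAGE_NOT_PRESENT  (1 entries read)

Access #2 fault: PAGE_NOT_PRESENT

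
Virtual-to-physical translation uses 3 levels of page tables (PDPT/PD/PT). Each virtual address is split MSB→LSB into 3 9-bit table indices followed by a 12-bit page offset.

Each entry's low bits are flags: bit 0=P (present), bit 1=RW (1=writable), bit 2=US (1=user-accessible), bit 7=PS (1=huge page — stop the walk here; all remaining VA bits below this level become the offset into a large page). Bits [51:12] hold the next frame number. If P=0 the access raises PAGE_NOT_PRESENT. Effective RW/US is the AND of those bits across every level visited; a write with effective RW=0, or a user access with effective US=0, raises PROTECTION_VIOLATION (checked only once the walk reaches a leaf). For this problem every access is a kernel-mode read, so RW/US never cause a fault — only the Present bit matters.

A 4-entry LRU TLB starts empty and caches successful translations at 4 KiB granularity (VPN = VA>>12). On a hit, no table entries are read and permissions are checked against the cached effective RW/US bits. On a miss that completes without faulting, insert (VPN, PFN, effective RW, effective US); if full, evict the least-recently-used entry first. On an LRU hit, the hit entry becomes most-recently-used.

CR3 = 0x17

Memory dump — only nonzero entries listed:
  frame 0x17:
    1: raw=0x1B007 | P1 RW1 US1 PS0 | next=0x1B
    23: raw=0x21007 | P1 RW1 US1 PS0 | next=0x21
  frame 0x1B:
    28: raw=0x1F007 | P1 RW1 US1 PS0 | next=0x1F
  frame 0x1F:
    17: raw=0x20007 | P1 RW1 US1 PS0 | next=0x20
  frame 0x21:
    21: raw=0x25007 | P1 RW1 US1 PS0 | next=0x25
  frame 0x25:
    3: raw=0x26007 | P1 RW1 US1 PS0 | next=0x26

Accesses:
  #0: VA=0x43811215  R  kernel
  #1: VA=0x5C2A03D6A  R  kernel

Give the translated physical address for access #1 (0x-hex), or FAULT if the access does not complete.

Per-access translation:
#0 VA=0x43811215 (r,kernel):
  lvl0: tbl 0x17, slot 1 ⇒ 0x1B007 (P1/RW1/US1/PS0)
  lvl1: tbl 0x1B, slot 28 ⇒ 0x1F007 (P1/RW1/US1/PS0)
  lvl2: tbl 0x1F, slot 17 ⇒ 0x20007 (P1/RW1/US1/PS0)
  → PA=0x20215  (3 entries read)
#1 VA=0x5C2A03D6A (r,kernel):
  lvl0: tbl 0x17, slot 23 ⇒ 0x21007 (P1/RW1/US1/PS0)
  lvl1: tbl 0x21, slot 21 ⇒ 0x25007 (P1/RW1/US1/PS0)
  lvl2: tbl 0x25, slot 3 ⇒ 0x26007 (P1/RW1/US1/PS0)
  → PA=0x26D6A  (3 entries read)

Access #1 PA: 0x26D6A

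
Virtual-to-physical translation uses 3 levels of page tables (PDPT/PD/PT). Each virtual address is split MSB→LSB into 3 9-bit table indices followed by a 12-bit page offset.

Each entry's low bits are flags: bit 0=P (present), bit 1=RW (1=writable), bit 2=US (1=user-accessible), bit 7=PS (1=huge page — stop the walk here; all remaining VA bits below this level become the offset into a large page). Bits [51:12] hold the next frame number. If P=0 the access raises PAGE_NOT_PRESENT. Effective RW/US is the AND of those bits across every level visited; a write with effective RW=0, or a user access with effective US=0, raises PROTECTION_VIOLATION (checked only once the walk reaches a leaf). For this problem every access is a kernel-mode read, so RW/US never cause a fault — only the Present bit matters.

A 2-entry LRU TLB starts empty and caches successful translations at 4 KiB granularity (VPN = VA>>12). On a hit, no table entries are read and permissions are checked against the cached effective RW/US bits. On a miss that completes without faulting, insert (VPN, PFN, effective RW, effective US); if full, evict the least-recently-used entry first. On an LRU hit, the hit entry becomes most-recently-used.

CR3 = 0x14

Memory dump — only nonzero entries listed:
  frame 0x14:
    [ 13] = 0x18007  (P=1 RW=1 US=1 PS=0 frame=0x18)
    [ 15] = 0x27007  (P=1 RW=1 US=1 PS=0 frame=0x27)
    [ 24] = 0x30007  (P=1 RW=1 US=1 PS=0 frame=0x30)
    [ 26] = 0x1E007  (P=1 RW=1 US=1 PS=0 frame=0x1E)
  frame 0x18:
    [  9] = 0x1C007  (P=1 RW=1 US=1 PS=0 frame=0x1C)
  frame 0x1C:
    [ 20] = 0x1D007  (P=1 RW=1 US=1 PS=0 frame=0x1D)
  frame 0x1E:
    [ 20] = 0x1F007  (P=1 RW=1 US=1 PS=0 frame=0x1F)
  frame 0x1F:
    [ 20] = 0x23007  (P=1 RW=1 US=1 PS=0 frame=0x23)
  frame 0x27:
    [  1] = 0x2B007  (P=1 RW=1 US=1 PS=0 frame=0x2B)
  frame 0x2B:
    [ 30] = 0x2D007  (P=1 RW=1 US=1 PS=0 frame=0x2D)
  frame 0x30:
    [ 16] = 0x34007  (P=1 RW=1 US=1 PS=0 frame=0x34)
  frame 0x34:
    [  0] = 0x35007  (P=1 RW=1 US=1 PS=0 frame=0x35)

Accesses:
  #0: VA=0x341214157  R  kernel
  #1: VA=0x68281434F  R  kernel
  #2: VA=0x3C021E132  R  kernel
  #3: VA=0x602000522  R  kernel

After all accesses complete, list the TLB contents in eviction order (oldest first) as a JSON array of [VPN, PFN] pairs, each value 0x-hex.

Walk each access:
#0 VA=0x341214157 (r,kernel):
  L0: frame=0x14 idx=13 entry=0x18007 [P=1 RW=1 US=1 PS=0]
  L1: frame=0x18 idx=9 entry=0x1C007 [P=1 RW=1 US=1 PS=0]
  L2: frame=0x1C idx=20 entry=0x1D007 [P=1 RW=1 US=1 PS=0]
  → PA=0x1D157  (3 entries read)
#1 VA=0x68281434F (r,kernel):
  L0: frame=0x14 idx=26 entry=0x1E007 [P=1 RW=1 US=1 PS=0]
  L1: frame=0x1E idx=20 entry=0x1F007 [P=1 RW=1 US=1 PS=0]
  L2: frame=0x1F idx=20 entry=0x23007 [P=1 RW=1 US=1 PS=0]
  → PA=0x2334F  (3 entries read)
#2 VA=0x3C021E132 (r,kernel):
  L0: frame=0x14 idx=15 entry=0x27007 [P=1 RW=1 US=1 PS=0]
  L1: frame=0x27 idx=1 entry=0x2B007 [P=1 RW=1 US=1 PS=0]
  L2: frame=0x2B idx=30 entry=0x2D007 [P=1 RW=1 US=1 PS=0]
  → PA=0x2D132  (3 entries read)
#3 VA=0x602000522 (r,kernel):
  L0: frame=0x14 idx=24 entry=0x30007 [P=1 RW=1 US=1 PS=0]
  L1: frame=0x30 idx=16 entry=0x34007 [P=1 RW=1 US=1 PS=0]
  L2: frame=0x34 idx=0 entry=0x35007 [P=1 RW=1 US=1 PS=0]
  → PA=0x35522  (3 entries read)

TLB: [["0x3C021E", "0x2D"], ["0x602000", "0x35"]]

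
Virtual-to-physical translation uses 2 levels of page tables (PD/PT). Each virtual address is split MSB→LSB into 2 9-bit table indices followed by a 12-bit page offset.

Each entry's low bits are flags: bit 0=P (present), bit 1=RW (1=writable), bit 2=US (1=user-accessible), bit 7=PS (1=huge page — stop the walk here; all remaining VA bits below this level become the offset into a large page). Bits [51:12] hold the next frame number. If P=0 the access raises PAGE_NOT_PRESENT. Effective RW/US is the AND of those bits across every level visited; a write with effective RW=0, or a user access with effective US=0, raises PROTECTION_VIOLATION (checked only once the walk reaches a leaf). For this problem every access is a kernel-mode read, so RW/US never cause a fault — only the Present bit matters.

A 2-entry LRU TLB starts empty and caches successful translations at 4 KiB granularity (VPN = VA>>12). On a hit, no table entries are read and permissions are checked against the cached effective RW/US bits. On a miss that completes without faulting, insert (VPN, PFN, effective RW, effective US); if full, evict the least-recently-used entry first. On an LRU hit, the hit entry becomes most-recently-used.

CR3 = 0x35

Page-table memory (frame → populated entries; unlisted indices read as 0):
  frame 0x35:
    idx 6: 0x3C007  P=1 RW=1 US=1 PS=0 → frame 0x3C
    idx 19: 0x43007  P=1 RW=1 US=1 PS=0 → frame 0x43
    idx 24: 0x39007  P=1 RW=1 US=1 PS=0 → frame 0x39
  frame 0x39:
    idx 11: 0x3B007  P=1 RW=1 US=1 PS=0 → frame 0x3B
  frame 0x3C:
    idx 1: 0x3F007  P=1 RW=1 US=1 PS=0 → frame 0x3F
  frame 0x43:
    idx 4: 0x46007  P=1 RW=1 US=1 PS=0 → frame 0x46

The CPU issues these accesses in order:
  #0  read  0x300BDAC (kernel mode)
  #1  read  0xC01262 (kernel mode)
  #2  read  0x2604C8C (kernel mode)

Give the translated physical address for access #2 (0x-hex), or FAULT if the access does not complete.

Walk each access:
#0 VA=0x300BDAC (r,kernel):
  lvl0: tbl 0x35, slot 24 ⇒ 0x39007 (P1/RW1/US1/PS0)
  lvl1: tbl 0x39, slot 11 ⇒ 0x3B007 (P1/RW1/US1/PS0)
  → PA=0x3BDAC  (2 entries read)
#1 VA=0xC01262 (r,kernel):
  lvl0: tbl 0x35, slot 6 ⇒ 0x3C007 (P1/RW1/US1/PS0)
  lvl1: tbl 0x3C, slot 1 ⇒ 0x3F007 (P1/RW1/US1/PS0)
  → PA=0x3F262  (2 entries read)
#2 VA=0x2604C8C (r,kernel):
  lvl0: tbl 0x35, slot 19 ⇒ 0x43007 (P1/RW1/US1/PS0)
  lvl1: tbl 0x43, slot 4 ⇒ 0x46007 (P1/RW1/US1/PS0)
  → PA=0x46C8C  (2 entries read)

Access #2 PA: 0x46C8C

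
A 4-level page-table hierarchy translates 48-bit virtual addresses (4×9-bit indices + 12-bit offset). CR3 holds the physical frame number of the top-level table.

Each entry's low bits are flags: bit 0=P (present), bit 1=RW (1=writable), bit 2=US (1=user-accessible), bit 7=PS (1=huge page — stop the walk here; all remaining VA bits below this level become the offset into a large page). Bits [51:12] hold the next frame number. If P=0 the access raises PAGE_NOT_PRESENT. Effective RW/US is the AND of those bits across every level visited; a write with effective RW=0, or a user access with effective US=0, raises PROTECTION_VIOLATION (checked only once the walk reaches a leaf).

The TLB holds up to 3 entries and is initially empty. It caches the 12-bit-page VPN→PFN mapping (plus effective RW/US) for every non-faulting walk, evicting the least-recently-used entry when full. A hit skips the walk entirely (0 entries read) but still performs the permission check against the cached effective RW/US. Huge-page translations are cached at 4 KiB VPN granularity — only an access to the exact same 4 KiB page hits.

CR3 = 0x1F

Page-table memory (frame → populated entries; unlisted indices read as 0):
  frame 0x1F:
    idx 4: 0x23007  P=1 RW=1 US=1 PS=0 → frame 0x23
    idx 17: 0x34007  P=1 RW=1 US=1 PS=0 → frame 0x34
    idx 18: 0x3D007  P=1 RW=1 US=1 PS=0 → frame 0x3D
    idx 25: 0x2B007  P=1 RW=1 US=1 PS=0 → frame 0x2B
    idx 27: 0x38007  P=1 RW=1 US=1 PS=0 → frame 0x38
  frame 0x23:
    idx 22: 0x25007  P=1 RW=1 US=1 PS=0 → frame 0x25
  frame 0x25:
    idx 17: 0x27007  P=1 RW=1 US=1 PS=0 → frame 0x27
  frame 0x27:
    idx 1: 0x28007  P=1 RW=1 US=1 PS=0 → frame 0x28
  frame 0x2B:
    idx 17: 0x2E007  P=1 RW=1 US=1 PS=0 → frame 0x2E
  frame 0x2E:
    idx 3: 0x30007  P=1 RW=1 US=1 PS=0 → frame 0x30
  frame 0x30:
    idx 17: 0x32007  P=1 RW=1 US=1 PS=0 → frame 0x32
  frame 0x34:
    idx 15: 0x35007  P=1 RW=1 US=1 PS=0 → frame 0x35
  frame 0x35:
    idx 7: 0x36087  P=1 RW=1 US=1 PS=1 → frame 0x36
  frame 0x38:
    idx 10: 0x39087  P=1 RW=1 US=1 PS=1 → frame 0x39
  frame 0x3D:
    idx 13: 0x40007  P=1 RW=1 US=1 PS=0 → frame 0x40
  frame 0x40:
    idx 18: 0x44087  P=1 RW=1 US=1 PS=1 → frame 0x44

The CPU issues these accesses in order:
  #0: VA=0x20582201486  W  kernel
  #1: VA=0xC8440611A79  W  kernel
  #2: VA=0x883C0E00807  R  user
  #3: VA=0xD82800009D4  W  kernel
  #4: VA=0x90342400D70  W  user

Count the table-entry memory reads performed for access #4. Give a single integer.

Walk each access:
#0 VA=0x20582201486 (w,kernel):
  L0 @0x1F[4] → 0x23007  P=1,RW=1,US=1,PS=0
  L1 @0x23[22] → 0x25007  P=1,RW=1,US=1,PS=0
  L2 @0x25[17] → 0x27007  P=1,RW=1,US=1,PS=0
  L3 @0x27[1] → 0x28007  P=1,RW=1,US=1,PS=0
  ⇒ phys 0x28486  [4 reads]
#1 VA=0xC8440611A79 (w,kernel):
  L0 @0x1F[25] → 0x2B007  P=1,RW=1,US=1,PS=0
  L1 @0x2B[17] → 0x2E007  P=1,RW=1,US=1,PS=0
  L2 @0x2E[3] → 0x30007  P=1,RW=1,US=1,PS=0
  L3 @0x30[17] → 0x32007  P=1,RW=1,US=1,PS=0
  ⇒ phys 0x32A79  [4 reads]
#2 VA=0x883C0E00807 (r,user):
  L0 @0x1F[17] → 0x34007  P=1,RW=1,US=1,PS=0
  L1 @0x34[15] → 0x35007  P=1,RW=1,US=1,PS=0
  L2 @0x35[7] → 0x36087  P=1,RW=1,US=1,PS=1
  ⇒ phys 0x36807 (huge @L2)  [3 reads]
#3 VA=0xD82800009D4 (w,kernel):
  L0 @0x1F[27] → 0x38007  P=1,RW=1,US=1,PS=0
  L1 @0x38[10] → 0x39087  P=1,RW=1,US=1,PS=1
  ⇒ phys 0x399D4 (huge @L1)  [2 reads]
#4 VA=0x90342400D70 (w,user):
  L0 @0x1F[18] → 0x3D007  P=1,RW=1,US=1,PS=0
  L1 @0x3D[13] → 0x40007  P=1,RW=1,US=1,PS=0
  L2 @0x40[18] → 0x44087  P=1,RW=1,US=1,PS=1
  ⇒ phys 0x44D70 (huge @L2)  [3 reads]

Entries read for #4: 3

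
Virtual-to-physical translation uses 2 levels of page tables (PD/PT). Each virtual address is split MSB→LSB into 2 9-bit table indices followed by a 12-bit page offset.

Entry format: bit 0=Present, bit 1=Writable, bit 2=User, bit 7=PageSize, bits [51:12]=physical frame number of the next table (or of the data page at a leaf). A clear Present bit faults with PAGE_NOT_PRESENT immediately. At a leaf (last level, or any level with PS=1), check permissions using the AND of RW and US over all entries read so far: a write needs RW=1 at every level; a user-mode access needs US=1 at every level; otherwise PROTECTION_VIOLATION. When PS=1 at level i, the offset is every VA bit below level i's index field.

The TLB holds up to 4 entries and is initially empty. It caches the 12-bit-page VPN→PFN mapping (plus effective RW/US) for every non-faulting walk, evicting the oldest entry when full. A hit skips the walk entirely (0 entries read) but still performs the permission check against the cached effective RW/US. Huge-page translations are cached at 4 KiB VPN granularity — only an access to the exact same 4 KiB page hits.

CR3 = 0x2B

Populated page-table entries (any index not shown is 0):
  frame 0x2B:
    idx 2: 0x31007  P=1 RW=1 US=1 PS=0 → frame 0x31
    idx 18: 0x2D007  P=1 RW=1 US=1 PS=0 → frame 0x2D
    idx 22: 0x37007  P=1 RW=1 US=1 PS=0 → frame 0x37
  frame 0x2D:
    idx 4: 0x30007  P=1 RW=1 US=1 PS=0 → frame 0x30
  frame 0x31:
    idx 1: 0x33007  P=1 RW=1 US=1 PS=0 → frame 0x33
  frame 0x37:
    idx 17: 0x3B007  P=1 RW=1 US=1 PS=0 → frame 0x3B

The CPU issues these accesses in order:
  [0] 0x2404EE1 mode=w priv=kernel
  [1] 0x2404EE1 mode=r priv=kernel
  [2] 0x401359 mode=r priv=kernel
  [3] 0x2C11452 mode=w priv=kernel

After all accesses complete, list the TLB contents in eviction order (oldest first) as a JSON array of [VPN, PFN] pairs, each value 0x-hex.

Trace:
#0 VA=0x2404EE1 (w,kernel):
  lvl0: tbl 0x2B, slot 18 ⇒ 0x2D007 (P1/RW1/US1/PS0)
  lvl1: tbl 0x2D, slot 4 ⇒ 0x30007 (P1/RW1/US1/PS0)
  ⇒ phys 0x30EE1  [2 reads]
#1 VA=0x2404EE1 (r,kernel):
  TLB hit vpn=0x2404 → PA=0x30EE1
#2 VA=0x401359 (r,kernel):
  lvl0: tbl 0x2B, slot 2 ⇒ 0x31007 (P1/RW1/US1/PS0)
  lvl1: tbl 0x31, slot 1 ⇒ 0x33007 (P1/RW1/US1/PS0)
  ⇒ phys 0x33359  [2 reads]
#3 VA=0x2C11452 (w,kernel):
  lvl0: tbl 0x2B, slot 22 ⇒ 0x37007 (P1/RW1/US1/PS0)
  lvl1: tbl 0x37, slot 17 ⇒ 0x3B007 (P1/RW1/US1/PS0)
  ⇒ phys 0x3B452  [2 reads]

TLB: [["0x2404", "0x30"], ["0x401", "0x33"], ["0x2C11", "0x3B"]]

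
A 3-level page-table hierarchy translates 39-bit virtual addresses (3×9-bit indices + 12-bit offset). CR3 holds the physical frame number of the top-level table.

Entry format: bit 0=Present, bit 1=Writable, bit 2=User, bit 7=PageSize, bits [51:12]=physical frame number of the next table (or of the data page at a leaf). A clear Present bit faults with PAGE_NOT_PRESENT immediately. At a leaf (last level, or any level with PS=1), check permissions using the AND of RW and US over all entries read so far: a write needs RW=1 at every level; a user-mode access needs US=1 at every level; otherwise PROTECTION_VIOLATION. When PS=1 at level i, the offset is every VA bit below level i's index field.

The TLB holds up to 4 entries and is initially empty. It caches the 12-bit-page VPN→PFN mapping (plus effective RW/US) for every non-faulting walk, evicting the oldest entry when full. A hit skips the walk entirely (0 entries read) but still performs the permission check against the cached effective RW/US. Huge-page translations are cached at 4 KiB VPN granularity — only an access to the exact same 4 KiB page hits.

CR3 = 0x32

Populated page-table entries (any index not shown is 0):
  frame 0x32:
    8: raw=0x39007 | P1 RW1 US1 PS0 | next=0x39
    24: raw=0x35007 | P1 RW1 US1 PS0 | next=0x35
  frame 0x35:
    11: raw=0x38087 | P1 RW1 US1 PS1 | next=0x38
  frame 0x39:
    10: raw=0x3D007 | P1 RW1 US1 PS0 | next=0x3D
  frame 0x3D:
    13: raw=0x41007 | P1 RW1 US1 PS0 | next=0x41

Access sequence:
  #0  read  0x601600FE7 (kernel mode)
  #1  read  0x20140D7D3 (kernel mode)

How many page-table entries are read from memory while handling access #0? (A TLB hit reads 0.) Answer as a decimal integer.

Per-access translation:
#0 VA=0x601600FE7 (r,kernel):
  lvl0: tbl 0x32, slot 24 ⇒ 0x35007 (P1/RW1/US1/PS0)
  lvl1: tbl 0x35, slot 11 ⇒ 0x38087 (P1/RW1/US1/PS1)
  ✓ 0x38FE7 (huge @L1)  — 2 lookups
#1 VA=0x20140D7D3 (r,kernel):
  lvl0: tbl 0x32, slot 8 ⇒ 0x39007 (P1/RW1/US1/PS0)
  lvl1: tbl 0x39, slot 10 ⇒ 0x3D007 (P1/RW1/US1/PS0)
  lvl2: tbl 0x3D, slot 13 ⇒ 0x41007 (P1/RW1/US1/PS0)
  ✓ 0x417D3  — 3 lookups

Entries read for #0: 2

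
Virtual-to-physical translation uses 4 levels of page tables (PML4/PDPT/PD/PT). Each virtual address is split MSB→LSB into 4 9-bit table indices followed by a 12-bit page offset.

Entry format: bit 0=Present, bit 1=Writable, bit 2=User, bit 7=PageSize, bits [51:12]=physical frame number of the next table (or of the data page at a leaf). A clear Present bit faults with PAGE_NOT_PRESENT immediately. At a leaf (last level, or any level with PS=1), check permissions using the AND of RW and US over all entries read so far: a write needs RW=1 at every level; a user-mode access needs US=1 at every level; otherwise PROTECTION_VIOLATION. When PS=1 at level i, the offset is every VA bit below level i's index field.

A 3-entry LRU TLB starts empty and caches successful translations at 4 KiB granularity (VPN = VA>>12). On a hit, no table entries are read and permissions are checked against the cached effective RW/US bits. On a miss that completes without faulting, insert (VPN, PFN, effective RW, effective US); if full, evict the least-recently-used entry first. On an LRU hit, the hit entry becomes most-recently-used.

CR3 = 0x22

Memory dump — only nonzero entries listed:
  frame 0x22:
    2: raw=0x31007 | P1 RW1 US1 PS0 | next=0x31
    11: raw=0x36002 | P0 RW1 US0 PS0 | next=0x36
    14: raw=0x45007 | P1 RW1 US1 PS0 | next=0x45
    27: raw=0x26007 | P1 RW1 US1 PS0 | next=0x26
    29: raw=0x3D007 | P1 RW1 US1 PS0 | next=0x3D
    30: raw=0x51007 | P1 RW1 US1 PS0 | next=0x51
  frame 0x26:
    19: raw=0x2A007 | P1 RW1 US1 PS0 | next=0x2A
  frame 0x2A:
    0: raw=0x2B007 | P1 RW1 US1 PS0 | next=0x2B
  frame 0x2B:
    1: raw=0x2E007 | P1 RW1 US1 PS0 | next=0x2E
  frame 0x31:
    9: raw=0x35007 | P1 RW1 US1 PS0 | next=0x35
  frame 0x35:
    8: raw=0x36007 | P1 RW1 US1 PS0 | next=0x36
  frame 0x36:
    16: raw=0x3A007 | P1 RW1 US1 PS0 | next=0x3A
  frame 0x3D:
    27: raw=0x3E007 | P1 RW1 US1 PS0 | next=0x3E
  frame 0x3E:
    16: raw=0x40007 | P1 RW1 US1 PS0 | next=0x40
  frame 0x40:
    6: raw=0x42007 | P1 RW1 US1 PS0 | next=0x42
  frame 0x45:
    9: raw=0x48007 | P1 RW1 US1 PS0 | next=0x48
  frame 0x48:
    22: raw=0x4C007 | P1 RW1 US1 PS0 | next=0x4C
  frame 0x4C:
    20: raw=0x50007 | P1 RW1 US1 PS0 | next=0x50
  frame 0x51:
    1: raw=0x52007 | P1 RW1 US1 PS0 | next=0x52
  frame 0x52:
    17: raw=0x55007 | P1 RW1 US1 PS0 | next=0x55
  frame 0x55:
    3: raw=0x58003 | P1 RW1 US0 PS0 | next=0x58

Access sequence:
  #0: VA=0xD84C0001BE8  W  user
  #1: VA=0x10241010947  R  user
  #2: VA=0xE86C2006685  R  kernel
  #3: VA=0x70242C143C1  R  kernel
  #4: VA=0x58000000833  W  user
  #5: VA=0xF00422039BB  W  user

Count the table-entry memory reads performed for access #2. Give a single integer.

Trace:
#0 VA=0xD84C0001BE8 (w,user):
  L0: frame=0x22 idx=27 entry=0x26007 [P=1 RW=1 US=1 PS=0]
  L1: frame=0x26 idx=19 entry=0x2A007 [P=1 RW=1 US=1 PS=0]
  L2: frame=0x2A idx=0 entry=0x2B007 [P=1 RW=1 US=1 PS=0]
  L3: frame=0x2B idx=1 entry=0x2E007 [P=1 RW=1 US=1 PS=0]
  ⇒ phys 0x2EBE8  [4 reads]
#1 VA=0x10241010947 (r,user):
  L0: frame=0x22 idx=2 entry=0x31007 [P=1 RW=1 US=1 PS=0]
  L1: frame=0x31 idx=9 entry=0x35007 [P=1 RW=1 US=1 PS=0]
  L2: frame=0x35 idx=8 entry=0x36007 [P=1 RW=1 US=1 PS=0]
  L3: frame=0x36 idx=16 entry=0x3A007 [P=1 RW=1 US=1 PS=0]
  ⇒ phys 0x3A947  [4 reads]
#2 VA=0xE86C2006685 (r,kernel):
  L0: frame=0x22 idx=29 entry=0x3D007 [P=1 RW=1 US=1 PS=0]
  L1: frame=0x3D idx=27 entry=0x3E007 [P=1 RW=1 US=1 PS=0]
  L2: frame=0x3E idx=16 entry=0x40007 [P=1 RW=1 US=1 PS=0]
  L3: frame=0x40 idx=6 entry=0x42007 [P=1 RW=1 US=1 PS=0]
  ⇒ phys 0x42685  [4 reads]
#3 VA=0x70242C143C1 (r,kernel):
  L0: frame=0x22 idx=14 entry=0x45007 [P=1 RW=1 US=1 PS=0]
  L1: frame=0x45 idx=9 entry=0x48007 [P=1 RW=1 US=1 PS=0]
  L2: frame=0x48 idx=22 entry=0x4C007 [P=1 RW=1 US=1 PS=0]
  L3: frame=0x4C idx=20 entry=0x50007 [P=1 RW=1 US=1 PS=0]
  ⇒ phys 0x503C1  [4 reads]
#4 VA=0x58000000833 (w,user):
  L0: frame=0x22 idx=11 entry=0x36002 [P=0 RW=1 US=0 PS=0]
  ⇒ fault: PAGE_NOT_PRESENT  — 1 lookups
#5 VA=0xF00422039BB (w,user):
  L0: frame=0x22 idx=30 entry=0x51007 [P=1 RW=1 US=1 PS=0]
  L1: frame=0x51 idx=1 entry=0x52007 [P=1 RW=1 US=1 PS=0]
  L2: frame=0x52 idx=17 entry=0x55007 [P=1 RW=1 US=1 PS=0]
  L3: frame=0x55 idx=3 entry=0x58003 [P=1 RW=1 US=0 PS=0]
  ⇒ fault: PROTECTION_VIOLATION  — 4 lookups

Entries read for #2: 4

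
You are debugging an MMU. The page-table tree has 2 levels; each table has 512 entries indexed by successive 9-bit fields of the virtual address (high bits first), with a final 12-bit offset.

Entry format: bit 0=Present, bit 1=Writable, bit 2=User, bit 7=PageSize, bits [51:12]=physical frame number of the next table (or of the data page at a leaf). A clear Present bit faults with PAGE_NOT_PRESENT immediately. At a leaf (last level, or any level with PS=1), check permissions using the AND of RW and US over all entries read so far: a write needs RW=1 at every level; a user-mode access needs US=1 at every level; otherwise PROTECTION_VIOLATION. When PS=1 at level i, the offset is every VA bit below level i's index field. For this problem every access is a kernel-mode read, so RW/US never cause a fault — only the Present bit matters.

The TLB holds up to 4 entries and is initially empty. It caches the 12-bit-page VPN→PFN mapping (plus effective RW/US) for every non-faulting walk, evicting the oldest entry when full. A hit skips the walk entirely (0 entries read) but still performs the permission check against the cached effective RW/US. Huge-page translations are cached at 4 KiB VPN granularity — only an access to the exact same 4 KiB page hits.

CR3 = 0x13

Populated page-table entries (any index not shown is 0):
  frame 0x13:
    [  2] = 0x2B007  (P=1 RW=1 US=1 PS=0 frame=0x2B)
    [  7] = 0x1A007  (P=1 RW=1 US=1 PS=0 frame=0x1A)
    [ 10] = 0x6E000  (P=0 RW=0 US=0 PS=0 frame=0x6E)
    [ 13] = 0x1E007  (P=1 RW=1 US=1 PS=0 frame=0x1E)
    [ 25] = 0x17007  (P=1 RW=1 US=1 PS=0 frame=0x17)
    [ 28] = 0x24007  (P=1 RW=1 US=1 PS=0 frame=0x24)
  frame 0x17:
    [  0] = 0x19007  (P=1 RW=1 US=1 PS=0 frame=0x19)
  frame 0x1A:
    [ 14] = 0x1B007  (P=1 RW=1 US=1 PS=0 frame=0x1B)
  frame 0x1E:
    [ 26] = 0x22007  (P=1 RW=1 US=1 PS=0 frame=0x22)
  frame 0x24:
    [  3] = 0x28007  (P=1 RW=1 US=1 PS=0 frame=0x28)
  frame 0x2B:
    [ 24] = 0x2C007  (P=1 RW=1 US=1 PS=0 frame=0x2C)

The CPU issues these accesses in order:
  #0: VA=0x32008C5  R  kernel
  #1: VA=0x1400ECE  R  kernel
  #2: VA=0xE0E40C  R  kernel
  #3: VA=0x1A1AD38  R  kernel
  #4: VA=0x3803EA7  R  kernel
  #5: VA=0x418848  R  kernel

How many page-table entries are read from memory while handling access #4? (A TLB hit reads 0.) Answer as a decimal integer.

Per-access translation:
#0 VA=0x32008C5 (r,kernel):
  lvl0: tbl 0x13, slot 25 ⇒ 0x17007 (P1/RW1/US1/PS0)
  lvl1: tbl 0x17, slot 0 ⇒ 0x19007 (P1/RW1/US1/PS0)
  ⇒ phys 0x198C5  [2 reads]
#1 VA=0x1400ECE (r,kernel):
  lvl0: tbl 0x13, slot 10 ⇒ 0x6E000 (P0/RW0/US0/PS0)
  → PAGE_NOT_PRESENT  (1 entries read)
#2 VA=0xE0E40C (r,kernel):
  lvl0: tbl 0x13, slot 7 ⇒ 0x1A007 (P1/RW1/US1/PS0)
  lvl1: tbl 0x1A, slot 14 ⇒ 0x1B007 (P1/RW1/US1/PS0)
  ⇒ phys 0x1B40C  [2 reads]
#3 VA=0x1A1AD38 (r,kernel):
  lvl0: tbl 0x13, slot 13 ⇒ 0x1E007 (P1/RW1/US1/PS0)
  lvl1: tbl 0x1E, slot 26 ⇒ 0x22007 (P1/RW1/US1/PS0)
  ⇒ phys 0x22D38  [2 reads]
#4 VA=0x3803EA7 (r,kernel):
  lvl0: tbl 0x13, slot 28 ⇒ 0x24007 (P1/RW1/US1/PS0)
  lvl1: tbl 0x24, slot 3 ⇒ 0x28007 (P1/RW1/US1/PS0)
  ⇒ phys 0x28EA7  [2 reads]
#5 VA=0x418848 (r,kernel):
  lvl0: tbl 0x13, slot 2 ⇒ 0x2B007 (P1/RW1/US1/PS0)
  lvl1: tbl 0x2B, slot 24 ⇒ 0x2C007 (P1/RW1/US1/PS0)
  ⇒ phys 0x2C848  [2 reads]

Entries read for #4: 2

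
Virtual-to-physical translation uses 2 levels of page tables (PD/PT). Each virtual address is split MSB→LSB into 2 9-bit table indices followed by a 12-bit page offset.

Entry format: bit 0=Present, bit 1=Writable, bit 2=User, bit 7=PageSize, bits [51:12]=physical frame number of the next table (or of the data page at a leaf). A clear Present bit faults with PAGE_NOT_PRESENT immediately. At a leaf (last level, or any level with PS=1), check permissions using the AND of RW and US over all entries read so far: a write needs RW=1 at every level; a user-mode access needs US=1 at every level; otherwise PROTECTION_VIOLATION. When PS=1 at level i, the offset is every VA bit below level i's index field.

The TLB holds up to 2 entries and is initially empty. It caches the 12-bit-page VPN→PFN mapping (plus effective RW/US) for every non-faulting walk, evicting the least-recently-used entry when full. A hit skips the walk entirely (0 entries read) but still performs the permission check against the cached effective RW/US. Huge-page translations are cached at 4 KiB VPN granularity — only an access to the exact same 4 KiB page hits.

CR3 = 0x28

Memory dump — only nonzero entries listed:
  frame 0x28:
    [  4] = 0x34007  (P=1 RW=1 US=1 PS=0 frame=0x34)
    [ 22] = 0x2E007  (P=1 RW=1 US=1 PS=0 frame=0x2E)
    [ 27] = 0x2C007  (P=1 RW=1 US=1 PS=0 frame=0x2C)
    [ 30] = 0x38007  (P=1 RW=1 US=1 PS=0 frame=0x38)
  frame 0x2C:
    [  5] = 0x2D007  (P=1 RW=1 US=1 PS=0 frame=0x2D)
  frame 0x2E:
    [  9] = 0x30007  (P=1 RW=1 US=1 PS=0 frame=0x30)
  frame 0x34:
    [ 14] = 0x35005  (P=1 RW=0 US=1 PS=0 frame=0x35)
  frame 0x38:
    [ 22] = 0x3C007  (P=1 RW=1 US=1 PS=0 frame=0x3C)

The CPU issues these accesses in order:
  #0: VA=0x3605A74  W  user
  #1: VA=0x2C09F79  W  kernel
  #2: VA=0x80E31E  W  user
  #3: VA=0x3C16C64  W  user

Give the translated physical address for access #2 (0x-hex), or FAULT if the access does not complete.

Trace:
#0 VA=0x3605A74 (w,user):
  lvl0: tbl 0x28, slot 27 ⇒ 0x2C007 (P1/RW1/US1/PS0)
  lvl1: tbl 0x2C, slot 5 ⇒ 0x2D007 (P1/RW1/US1/PS0)
  ✓ 0x2DA74  — 2 lookups
#1 VA=0x2C09F79 (w,kernel):
  lvl0: tbl 0x28, slot 22 ⇒ 0x2E007 (P1/RW1/US1/PS0)
  lvl1: tbl 0x2E, slot 9 ⇒ 0x30007 (P1/RW1/US1/PS0)
  ✓ 0x30F79  — 2 lookups
#2 VA=0x80E31E (w,user):
  lvl0: tbl 0x28, slot 4 ⇒ 0x34007 (P1/RW1/US1/PS0)
  lvl1: tbl 0x34, slot 14 ⇒ 0x35005 (P1/RW0/US1/PS0)
  ✗ PROTECTION_VIOLATION  [2 reads]
#3 VA=0x3C16C64 (w,user):
  lvl0: tbl 0x28, slot 30 ⇒ 0x38007 (P1/RW1/US1/PS0)
  lvl1: tbl 0x38, slot 22 ⇒ 0x3C007 (P1/RW1/US1/PS0)
  ✓ 0x3CC64  — 2 lookups

Access #2 PA: FAULT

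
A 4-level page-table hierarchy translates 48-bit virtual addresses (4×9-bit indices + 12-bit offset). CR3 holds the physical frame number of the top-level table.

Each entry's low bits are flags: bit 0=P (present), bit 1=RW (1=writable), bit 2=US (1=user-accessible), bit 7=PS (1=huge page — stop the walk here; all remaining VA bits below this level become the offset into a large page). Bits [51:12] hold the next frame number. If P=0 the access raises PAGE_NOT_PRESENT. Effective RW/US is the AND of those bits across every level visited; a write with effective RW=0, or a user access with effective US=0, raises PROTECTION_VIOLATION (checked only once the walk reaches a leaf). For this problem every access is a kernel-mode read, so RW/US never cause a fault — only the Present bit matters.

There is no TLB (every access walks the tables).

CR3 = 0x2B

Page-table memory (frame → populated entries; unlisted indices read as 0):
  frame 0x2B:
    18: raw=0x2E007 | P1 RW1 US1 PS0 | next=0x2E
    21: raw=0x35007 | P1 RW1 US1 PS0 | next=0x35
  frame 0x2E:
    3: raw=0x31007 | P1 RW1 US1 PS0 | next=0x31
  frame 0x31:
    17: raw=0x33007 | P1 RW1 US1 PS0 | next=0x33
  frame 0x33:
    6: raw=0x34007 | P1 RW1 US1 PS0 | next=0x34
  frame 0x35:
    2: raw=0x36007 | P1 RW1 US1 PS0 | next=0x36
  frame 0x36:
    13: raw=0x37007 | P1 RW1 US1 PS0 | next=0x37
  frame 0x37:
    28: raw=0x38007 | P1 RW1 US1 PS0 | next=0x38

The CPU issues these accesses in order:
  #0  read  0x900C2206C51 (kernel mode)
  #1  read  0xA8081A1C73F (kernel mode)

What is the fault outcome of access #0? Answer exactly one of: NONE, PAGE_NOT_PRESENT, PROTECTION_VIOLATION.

Trace:
#0 VA=0x900C2206C51 (r,kernel):
  lvl0: tbl 0x2B, slot 18 ⇒ 0x2E007 (P1/RW1/US1/PS0)
  lvl1: tbl 0x2E, slot 3 ⇒ 0x31007 (P1/RW1/US1/PS0)
  lvl2: tbl 0x31, slot 17 ⇒ 0x33007 (P1/RW1/US1/PS0)
  lvl3: tbl 0x33, slot 6 ⇒ 0x34007 (P1/RW1/US1/PS0)
  ✓ 0x34C51  — 4 lookups
#1 VA=0xA8081A1C73F (r,kernel):
  lvl0: tbl 0x2B, slot 21 ⇒ 0x35007 (P1/RW1/US1/PS0)
  lvl1: tbl 0x35, slot 2 ⇒ 0x36007 (P1/RW1/US1/PS0)
  lvl2: tbl 0x36, slot 13 ⇒ 0x37007 (P1/RW1/US1/PS0)
  lvl3: tbl 0x37, slot 28 ⇒ 0x38007 (P1/RW1/US1/PS0)
  ✓ 0x3873F  — 4 lookups

Access #0 fault: NONE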